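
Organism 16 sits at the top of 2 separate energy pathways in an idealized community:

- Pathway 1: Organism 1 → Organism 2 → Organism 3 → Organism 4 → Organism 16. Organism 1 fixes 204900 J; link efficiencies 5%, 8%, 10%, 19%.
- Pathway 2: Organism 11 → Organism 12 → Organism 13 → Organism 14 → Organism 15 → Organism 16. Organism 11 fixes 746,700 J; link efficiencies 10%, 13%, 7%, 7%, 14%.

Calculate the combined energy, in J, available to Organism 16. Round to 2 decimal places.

22.23 J

Pathway 1: 204900 × 0.05 × 0.08 × 0.1 × 0.19 = 15.5724 J
Pathway 2: 746700 × 0.1 × 0.13 × 0.07 × 0.07 × 0.14 = 6.6590706 J
Total at Organism 16: 15.5724 + 6.6590706 = 22.2314706 J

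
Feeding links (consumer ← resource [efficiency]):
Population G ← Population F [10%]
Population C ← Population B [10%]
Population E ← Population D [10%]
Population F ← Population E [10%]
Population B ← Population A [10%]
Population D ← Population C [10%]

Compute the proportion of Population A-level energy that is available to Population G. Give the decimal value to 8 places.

0.00000100

Product of link efficiencies: 0.1 × 0.1 × 0.1 × 0.1 × 0.1 × 0.1 = 0.000001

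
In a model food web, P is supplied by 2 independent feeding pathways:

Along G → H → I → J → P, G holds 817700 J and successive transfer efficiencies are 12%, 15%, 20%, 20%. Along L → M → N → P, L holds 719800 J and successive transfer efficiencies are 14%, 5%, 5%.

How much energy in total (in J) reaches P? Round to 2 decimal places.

Via G: 817700 × 0.12 × 0.15 × 0.2 × 0.2 = 588.744 J
Via L: 719800 × 0.14 × 0.05 × 0.05 = 251.93 J
Total at P: 588.744 + 251.93 = 840.674 J

840.67 J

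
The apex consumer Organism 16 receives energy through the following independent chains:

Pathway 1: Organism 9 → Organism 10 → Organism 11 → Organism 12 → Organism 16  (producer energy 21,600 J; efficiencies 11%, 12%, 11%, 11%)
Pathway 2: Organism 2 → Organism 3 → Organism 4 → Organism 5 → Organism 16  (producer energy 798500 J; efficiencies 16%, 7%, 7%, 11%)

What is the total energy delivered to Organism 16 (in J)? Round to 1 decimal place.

72.3 J

Pathway 1: 21600 × 0.11 × 0.12 × 0.11 × 0.11 = 3.449952 J
Pathway 2: 798500 × 0.16 × 0.07 × 0.07 × 0.11 = 68.86264 J
Total at Organism 16: 3.449952 + 68.86264 = 72.312592 J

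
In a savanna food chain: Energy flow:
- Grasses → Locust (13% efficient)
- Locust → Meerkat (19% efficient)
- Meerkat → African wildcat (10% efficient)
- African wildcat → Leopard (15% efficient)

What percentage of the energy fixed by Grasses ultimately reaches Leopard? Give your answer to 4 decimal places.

Product of link efficiencies: 0.13 × 0.19 × 0.1 × 0.15 = 0.0003705
As a percentage: 0.0003705 × 100 = 0.0371%

0.0371%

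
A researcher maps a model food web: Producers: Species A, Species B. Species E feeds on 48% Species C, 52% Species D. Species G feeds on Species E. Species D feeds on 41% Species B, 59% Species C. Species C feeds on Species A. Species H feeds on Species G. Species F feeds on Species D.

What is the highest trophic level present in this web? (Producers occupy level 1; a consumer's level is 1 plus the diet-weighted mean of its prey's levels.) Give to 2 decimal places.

Species C: 1 + 1 = 2
Species D: 1 + (0.41×1 + 0.59×2) = 2.59
Species E: 1 + (0.48×2 + 0.52×2.59) = 3.3068
Species F: 1 + 2.59 = 3.59
Species G: 1 + 3.3068 = 4.3068
Species H: 1 + 4.3068 = 5.3068

5.31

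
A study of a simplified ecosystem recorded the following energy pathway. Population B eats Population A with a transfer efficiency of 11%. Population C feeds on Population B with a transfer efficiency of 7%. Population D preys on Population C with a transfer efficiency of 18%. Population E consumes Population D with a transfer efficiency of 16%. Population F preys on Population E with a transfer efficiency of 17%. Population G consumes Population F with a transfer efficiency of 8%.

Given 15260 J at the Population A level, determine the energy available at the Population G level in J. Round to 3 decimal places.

0.046 J

Population B: 15260 × 0.11 = 1678.6 J
Population C: 1678.6 × 0.07 = 117.502 J
Population D: 117.502 × 0.18 = 21.15036 J
Population E: 21.15036 × 0.16 = 3.3840576 J
Population F: 3.3840576 × 0.17 = 0.575289792 J
Population G: 0.575289792 × 0.08 = 0.04602318336 J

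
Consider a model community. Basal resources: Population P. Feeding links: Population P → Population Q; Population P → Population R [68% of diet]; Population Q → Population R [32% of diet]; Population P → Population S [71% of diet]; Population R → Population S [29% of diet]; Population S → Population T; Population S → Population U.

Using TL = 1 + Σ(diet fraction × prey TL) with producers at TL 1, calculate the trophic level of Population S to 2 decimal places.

2.38

Population Q: 1 + 1 = 2
Population R: 1 + (0.68×1 + 0.32×2) = 2.32
Population S: 1 + (0.71×1 + 0.29×2.32) = 2.3828
Population T: 1 + 2.3828 = 3.3828
Population U: 1 + 2.3828 = 3.3828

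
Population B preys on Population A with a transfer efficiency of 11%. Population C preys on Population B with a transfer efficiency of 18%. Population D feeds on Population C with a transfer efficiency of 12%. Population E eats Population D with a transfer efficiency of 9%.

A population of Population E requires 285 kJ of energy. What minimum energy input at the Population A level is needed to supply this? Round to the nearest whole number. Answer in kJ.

Cumulative transfer efficiency: 0.11 × 0.18 × 0.12 × 0.09 = 0.00021384
Population A energy = 285 / 0.00021384 = 1332772 kJ

1332772 kJ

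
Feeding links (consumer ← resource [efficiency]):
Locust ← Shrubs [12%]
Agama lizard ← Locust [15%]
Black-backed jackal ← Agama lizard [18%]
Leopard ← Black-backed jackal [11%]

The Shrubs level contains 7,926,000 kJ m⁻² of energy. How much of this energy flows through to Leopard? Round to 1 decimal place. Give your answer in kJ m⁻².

2824.8 kJ m⁻²

Locust: 7926000 × 0.12 = 951120 kJ m⁻²
Agama lizard: 951120 × 0.15 = 142668 kJ m⁻²
Black-backed jackal: 142668 × 0.18 = 25680.24 kJ m⁻²
Leopard: 25680.24 × 0.11 = 2824.8264 kJ m⁻²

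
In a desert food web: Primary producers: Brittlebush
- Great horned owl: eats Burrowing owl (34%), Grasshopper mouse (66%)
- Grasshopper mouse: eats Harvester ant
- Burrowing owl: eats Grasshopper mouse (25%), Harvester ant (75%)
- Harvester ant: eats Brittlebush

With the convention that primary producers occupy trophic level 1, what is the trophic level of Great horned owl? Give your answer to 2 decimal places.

Harvester ant: 1 + 1 = 2
Grasshopper mouse: 1 + 2 = 3
Burrowing owl: 1 + (0.25×3 + 0.75×2) = 3.25
Great horned owl: 1 + (0.34×3.25 + 0.66×3) = 4.085

4.09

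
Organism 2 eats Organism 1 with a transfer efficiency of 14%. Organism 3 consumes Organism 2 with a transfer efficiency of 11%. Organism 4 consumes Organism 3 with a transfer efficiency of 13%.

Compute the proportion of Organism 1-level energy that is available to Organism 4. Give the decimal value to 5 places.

Product of link efficiencies: 0.14 × 0.11 × 0.13 = 0.002002

0.00200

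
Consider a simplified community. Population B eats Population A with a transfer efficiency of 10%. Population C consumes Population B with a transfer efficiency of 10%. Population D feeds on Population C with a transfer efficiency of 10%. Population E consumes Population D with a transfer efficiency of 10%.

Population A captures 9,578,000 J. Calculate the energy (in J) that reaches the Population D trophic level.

Population B: 9578000 × 0.1 = 957800 J
Population C: 957800 × 0.1 = 95780 J
Population D: 95780 × 0.1 = 9578 J

9578 J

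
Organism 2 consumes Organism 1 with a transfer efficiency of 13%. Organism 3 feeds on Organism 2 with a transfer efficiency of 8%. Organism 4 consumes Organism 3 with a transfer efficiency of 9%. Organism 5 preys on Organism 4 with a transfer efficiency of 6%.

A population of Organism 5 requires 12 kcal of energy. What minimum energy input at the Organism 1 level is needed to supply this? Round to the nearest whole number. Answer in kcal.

213675 kcal

Cumulative transfer efficiency: 0.13 × 0.08 × 0.09 × 0.06 = 0.00005616
Organism 1 energy = 12 / 0.00005616 = 213675 kcal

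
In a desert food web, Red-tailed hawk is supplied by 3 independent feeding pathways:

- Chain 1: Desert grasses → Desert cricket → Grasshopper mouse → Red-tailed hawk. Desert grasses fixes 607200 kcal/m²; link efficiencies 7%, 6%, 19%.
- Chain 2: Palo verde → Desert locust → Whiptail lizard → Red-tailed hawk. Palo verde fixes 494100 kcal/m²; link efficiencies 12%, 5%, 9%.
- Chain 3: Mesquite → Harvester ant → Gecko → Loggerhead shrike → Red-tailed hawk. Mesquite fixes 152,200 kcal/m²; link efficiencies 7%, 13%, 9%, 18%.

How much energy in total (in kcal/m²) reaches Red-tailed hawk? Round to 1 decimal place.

Chain 1: 607200 × 0.07 × 0.06 × 0.19 = 484.5456 kcal/m²
Chain 2: 494100 × 0.12 × 0.05 × 0.09 = 266.814 kcal/m²
Chain 3: 152200 × 0.07 × 0.13 × 0.09 × 0.18 = 22.437324 kcal/m²
Total at Red-tailed hawk: 484.5456 + 266.814 + 22.437324 = 773.796924 kcal/m²

773.8 kcal/m²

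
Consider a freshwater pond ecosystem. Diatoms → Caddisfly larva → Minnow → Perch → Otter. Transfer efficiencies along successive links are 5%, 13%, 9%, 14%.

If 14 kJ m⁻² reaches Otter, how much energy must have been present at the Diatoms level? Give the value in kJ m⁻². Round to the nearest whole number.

170940 kJ m⁻²

Cumulative transfer efficiency: 0.05 × 0.13 × 0.09 × 0.14 = 0.0000819
Diatoms energy = 14 / 0.0000819 = 170940 kJ m⁻²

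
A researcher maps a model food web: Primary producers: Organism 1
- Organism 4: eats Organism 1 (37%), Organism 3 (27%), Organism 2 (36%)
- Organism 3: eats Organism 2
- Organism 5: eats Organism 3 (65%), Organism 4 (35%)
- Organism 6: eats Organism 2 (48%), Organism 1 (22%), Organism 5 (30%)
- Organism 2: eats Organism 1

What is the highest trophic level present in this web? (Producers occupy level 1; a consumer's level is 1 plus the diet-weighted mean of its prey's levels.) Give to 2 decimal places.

3.97

Organism 2: 1 + 1 = 2
Organism 3: 1 + 2 = 3
Organism 4: 1 + (0.37×1 + 0.27×3 + 0.36×2) = 2.9
Organism 5: 1 + (0.65×3 + 0.35×2.9) = 3.965
Organism 6: 1 + (0.48×2 + 0.22×1 + 0.3×3.965) = 3.3695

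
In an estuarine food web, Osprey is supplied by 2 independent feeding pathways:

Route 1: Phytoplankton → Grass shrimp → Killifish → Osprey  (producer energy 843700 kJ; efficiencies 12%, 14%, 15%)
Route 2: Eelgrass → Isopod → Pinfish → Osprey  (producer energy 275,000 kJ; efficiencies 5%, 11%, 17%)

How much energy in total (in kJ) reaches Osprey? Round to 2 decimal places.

Route 1: 843700 × 0.12 × 0.14 × 0.15 = 2126.124 kJ
Route 2: 275000 × 0.05 × 0.11 × 0.17 = 257.125 kJ
Total at Osprey: 2126.124 + 257.125 = 2383.249 kJ

2383.25 kJ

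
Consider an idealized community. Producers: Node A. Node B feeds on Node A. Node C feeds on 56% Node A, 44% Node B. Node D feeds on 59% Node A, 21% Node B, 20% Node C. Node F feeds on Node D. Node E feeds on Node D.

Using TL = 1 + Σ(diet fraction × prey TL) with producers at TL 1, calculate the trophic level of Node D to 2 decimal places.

Node B: 1 + 1 = 2
Node C: 1 + (0.56×1 + 0.44×2) = 2.44
Node D: 1 + (0.59×1 + 0.21×2 + 0.2×2.44) = 2.498
Node E: 1 + 2.498 = 3.498
Node F: 1 + 2.498 = 3.498

2.50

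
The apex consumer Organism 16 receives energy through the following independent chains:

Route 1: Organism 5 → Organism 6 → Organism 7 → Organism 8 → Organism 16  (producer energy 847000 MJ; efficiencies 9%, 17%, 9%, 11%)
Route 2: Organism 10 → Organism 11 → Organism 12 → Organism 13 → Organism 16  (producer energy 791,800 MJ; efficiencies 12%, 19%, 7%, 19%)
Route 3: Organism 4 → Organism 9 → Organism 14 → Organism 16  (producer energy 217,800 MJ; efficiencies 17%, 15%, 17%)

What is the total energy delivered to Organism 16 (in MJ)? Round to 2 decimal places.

1312.56 MJ

Route 1: 847000 × 0.09 × 0.17 × 0.09 × 0.11 = 128.29509 MJ
Route 2: 791800 × 0.12 × 0.19 × 0.07 × 0.19 = 240.105432 MJ
Route 3: 217800 × 0.17 × 0.15 × 0.17 = 944.163 MJ
Total at Organism 16: 128.29509 + 240.105432 + 944.163 = 1312.563522 MJ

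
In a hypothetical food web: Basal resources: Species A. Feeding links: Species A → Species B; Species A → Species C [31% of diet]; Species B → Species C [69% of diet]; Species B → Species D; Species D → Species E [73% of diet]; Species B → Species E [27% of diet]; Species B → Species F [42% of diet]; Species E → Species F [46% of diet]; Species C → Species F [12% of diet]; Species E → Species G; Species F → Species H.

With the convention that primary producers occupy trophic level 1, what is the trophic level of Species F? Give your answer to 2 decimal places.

Species B: 1 + 1 = 2
Species C: 1 + (0.31×1 + 0.69×2) = 2.69
Species D: 1 + 2 = 3
Species E: 1 + (0.73×3 + 0.27×2) = 3.73
Species F: 1 + (0.42×2 + 0.46×3.73 + 0.12×2.69) = 3.8786
Species G: 1 + 3.73 = 4.73
Species H: 1 + 3.8786 = 4.8786

3.88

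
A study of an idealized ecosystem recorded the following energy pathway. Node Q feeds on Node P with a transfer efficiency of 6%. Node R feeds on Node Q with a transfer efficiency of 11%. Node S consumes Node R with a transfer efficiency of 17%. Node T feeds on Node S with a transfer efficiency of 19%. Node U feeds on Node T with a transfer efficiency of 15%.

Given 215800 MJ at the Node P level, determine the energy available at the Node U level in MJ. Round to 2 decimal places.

6.90 MJ

Node Q: 215800 × 0.06 = 12948 MJ
Node R: 12948 × 0.11 = 1424.28 MJ
Node S: 1424.28 × 0.17 = 242.1276 MJ
Node T: 242.1276 × 0.19 = 46.004244 MJ
Node U: 46.004244 × 0.15 = 6.9006366 MJ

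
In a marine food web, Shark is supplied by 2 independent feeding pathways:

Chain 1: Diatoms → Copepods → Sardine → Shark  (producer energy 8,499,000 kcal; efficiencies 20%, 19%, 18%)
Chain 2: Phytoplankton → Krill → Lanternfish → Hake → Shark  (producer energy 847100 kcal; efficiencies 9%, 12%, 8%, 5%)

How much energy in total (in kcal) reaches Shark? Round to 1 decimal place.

Chain 1: 8499000 × 0.2 × 0.19 × 0.18 = 58133.16 kcal
Chain 2: 847100 × 0.09 × 0.12 × 0.08 × 0.05 = 36.59472 kcal
Total at Shark: 58133.16 + 36.59472 = 58169.75472 kcal

58169.8 kcal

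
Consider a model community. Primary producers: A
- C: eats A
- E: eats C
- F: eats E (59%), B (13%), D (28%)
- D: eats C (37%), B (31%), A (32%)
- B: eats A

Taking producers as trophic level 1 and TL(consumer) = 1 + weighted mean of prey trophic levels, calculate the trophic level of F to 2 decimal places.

B: 1 + 1 = 2
C: 1 + 1 = 2
D: 1 + (0.37×2 + 0.31×2 + 0.32×1) = 2.68
E: 1 + 2 = 3
F: 1 + (0.59×3 + 0.13×2 + 0.28×2.68) = 3.7804

3.78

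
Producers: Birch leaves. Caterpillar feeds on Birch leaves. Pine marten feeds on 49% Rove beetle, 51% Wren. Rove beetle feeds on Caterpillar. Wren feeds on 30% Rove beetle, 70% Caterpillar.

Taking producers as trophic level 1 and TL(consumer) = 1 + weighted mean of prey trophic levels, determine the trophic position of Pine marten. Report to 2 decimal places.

4.15

Caterpillar: 1 + 1 = 2
Rove beetle: 1 + 2 = 3
Wren: 1 + (0.3×3 + 0.7×2) = 3.3
Pine marten: 1 + (0.49×3 + 0.51×3.3) = 4.153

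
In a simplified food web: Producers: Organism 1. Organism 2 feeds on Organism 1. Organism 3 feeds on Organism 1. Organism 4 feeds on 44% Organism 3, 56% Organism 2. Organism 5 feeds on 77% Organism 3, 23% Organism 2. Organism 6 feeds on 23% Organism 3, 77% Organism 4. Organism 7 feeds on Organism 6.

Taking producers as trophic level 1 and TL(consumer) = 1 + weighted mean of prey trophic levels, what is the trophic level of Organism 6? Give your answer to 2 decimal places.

3.77

Organism 2: 1 + 1 = 2
Organism 3: 1 + 1 = 2
Organism 4: 1 + (0.44×2 + 0.56×2) = 3
Organism 5: 1 + (0.77×2 + 0.23×2) = 3
Organism 6: 1 + (0.23×2 + 0.77×3) = 3.77
Organism 7: 1 + 3.77 = 4.77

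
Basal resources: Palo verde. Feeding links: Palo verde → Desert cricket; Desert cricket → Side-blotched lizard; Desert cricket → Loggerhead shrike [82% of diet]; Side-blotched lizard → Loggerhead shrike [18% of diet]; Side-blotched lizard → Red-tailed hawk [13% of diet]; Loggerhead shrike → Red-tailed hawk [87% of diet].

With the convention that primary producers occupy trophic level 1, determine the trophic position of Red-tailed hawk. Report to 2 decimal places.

Desert cricket: 1 + 1 = 2
Side-blotched lizard: 1 + 2 = 3
Loggerhead shrike: 1 + (0.82×2 + 0.18×3) = 3.18
Red-tailed hawk: 1 + (0.13×3 + 0.87×3.18) = 4.1566

4.16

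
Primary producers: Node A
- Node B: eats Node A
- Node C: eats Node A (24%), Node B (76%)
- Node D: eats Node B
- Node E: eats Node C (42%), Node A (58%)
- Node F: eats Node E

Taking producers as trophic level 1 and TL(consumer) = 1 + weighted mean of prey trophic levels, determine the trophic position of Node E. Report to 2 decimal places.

2.74

Node B: 1 + 1 = 2
Node C: 1 + (0.24×1 + 0.76×2) = 2.76
Node D: 1 + 2 = 3
Node E: 1 + (0.42×2.76 + 0.58×1) = 2.7392
Node F: 1 + 2.7392 = 3.7392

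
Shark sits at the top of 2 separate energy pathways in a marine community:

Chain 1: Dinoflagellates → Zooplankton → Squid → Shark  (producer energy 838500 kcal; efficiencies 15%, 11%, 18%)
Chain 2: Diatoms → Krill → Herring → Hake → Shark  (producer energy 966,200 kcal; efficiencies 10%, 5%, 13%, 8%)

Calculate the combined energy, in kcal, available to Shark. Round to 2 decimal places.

Chain 1: 838500 × 0.15 × 0.11 × 0.18 = 2490.345 kcal
Chain 2: 966200 × 0.1 × 0.05 × 0.13 × 0.08 = 50.2424 kcal
Total at Shark: 2490.345 + 50.2424 = 2540.5874 kcal

2540.59 kcal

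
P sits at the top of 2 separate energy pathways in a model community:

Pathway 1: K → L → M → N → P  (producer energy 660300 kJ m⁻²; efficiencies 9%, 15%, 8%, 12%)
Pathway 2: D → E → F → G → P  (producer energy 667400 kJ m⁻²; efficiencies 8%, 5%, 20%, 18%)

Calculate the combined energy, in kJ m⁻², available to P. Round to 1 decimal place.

Pathway 1: 660300 × 0.09 × 0.15 × 0.08 × 0.12 = 85.57488 kJ m⁻²
Pathway 2: 667400 × 0.08 × 0.05 × 0.2 × 0.18 = 96.1056 kJ m⁻²
Total at P: 85.57488 + 96.1056 = 181.68048 kJ m⁻²

181.7 kJ m⁻²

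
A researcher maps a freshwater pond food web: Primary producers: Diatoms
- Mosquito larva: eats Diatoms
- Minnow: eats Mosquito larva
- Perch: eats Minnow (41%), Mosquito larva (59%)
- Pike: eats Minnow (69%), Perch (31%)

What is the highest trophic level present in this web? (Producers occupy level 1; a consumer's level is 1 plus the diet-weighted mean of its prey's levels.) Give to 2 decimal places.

Mosquito larva: 1 + 1 = 2
Minnow: 1 + 2 = 3
Perch: 1 + (0.41×3 + 0.59×2) = 3.41
Pike: 1 + (0.69×3 + 0.31×3.41) = 4.1271

4.13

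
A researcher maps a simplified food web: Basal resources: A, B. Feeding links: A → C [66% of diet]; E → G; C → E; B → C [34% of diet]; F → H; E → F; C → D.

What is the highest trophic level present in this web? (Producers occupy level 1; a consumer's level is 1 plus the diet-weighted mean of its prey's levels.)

5

C: 1 + (0.66×1 + 0.34×1) = 2
D: 1 + 2 = 3
E: 1 + 2 = 3
F: 1 + 3 = 4
G: 1 + 3 = 4
H: 1 + 4 = 5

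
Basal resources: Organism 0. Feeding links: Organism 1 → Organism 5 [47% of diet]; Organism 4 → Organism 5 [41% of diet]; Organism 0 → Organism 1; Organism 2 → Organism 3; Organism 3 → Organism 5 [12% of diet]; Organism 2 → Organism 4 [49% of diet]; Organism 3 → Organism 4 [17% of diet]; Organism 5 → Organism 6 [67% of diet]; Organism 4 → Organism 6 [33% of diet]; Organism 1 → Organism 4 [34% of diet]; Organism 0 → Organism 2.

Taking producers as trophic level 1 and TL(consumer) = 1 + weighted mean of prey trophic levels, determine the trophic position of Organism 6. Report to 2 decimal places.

4.46

Organism 1: 1 + 1 = 2
Organism 2: 1 + 1 = 2
Organism 3: 1 + 2 = 3
Organism 4: 1 + (0.17×3 + 0.49×2 + 0.34×2) = 3.17
Organism 5: 1 + (0.12×3 + 0.41×3.17 + 0.47×2) = 3.5997
Organism 6: 1 + (0.67×3.5997 + 0.33×3.17) = 4.457899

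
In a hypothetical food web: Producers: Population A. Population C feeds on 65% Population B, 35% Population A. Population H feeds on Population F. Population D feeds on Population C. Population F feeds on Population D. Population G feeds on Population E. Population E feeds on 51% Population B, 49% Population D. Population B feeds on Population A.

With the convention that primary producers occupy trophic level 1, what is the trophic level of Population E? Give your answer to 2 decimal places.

3.81

Population B: 1 + 1 = 2
Population C: 1 + (0.65×2 + 0.35×1) = 2.65
Population D: 1 + 2.65 = 3.65
Population E: 1 + (0.51×2 + 0.49×3.65) = 3.8085
Population F: 1 + 3.65 = 4.65
Population G: 1 + 3.8085 = 4.8085
Population H: 1 + 4.65 = 5.65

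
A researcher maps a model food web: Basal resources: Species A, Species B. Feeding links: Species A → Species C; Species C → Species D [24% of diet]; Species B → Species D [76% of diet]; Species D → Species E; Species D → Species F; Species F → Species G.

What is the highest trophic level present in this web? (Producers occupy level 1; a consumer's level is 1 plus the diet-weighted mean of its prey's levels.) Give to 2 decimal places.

Species C: 1 + 1 = 2
Species D: 1 + (0.24×2 + 0.76×1) = 2.24
Species E: 1 + 2.24 = 3.24
Species F: 1 + 2.24 = 3.24
Species G: 1 + 3.24 = 4.24

4.24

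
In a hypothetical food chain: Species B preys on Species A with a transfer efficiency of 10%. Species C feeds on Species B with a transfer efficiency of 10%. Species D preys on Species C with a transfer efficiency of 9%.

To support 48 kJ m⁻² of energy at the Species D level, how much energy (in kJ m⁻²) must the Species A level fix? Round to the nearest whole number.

53333 kJ m⁻²

Cumulative transfer efficiency: 0.1 × 0.1 × 0.09 = 0.0009
Species A energy = 48 / 0.0009 = 53333 kJ m⁻²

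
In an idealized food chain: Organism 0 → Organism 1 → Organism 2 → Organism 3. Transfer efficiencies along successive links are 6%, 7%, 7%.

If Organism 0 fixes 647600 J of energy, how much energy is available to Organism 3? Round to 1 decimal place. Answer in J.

Organism 1: 647600 × 0.06 = 38856 J
Organism 2: 38856 × 0.07 = 2719.92 J
Organism 3: 2719.92 × 0.07 = 190.3944 J

190.4 J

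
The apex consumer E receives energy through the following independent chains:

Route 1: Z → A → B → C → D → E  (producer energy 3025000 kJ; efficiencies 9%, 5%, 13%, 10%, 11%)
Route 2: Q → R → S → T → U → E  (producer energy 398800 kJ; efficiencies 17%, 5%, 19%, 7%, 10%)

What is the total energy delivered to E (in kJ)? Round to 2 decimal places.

Route 1: 3025000 × 0.09 × 0.05 × 0.13 × 0.1 × 0.11 = 19.465875 kJ
Route 2: 398800 × 0.17 × 0.05 × 0.19 × 0.07 × 0.1 = 4.508434 kJ
Total at E: 19.465875 + 4.508434 = 23.974309 kJ

23.97 kJ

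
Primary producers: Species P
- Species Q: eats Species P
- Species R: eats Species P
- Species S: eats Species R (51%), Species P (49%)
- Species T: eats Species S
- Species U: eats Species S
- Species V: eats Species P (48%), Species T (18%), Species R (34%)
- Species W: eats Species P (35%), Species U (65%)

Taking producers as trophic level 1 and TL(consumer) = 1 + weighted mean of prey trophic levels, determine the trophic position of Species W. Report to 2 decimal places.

Species Q: 1 + 1 = 2
Species R: 1 + 1 = 2
Species S: 1 + (0.51×2 + 0.49×1) = 2.51
Species T: 1 + 2.51 = 3.51
Species U: 1 + 2.51 = 3.51
Species V: 1 + (0.48×1 + 0.18×3.51 + 0.34×2) = 2.7918
Species W: 1 + (0.35×1 + 0.65×3.51) = 3.6315

3.63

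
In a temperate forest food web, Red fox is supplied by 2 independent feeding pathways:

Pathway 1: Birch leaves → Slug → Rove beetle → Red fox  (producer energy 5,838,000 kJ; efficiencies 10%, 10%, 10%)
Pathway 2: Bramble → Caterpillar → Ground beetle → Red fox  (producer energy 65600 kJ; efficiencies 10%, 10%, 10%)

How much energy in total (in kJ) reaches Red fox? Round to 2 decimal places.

5903.60 kJ

Pathway 1: 5838000 × 0.1 × 0.1 × 0.1 = 5838 kJ
Pathway 2: 65600 × 0.1 × 0.1 × 0.1 = 65.6 kJ
Total at Red fox: 5838 + 65.6 = 5903.6 kJ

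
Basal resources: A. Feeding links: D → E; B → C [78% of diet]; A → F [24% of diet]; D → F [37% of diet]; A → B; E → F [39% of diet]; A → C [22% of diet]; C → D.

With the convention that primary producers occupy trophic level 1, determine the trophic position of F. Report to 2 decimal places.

B: 1 + 1 = 2
C: 1 + (0.78×2 + 0.22×1) = 2.78
D: 1 + 2.78 = 3.78
E: 1 + 3.78 = 4.78
F: 1 + (0.37×3.78 + 0.39×4.78 + 0.24×1) = 4.5028

4.50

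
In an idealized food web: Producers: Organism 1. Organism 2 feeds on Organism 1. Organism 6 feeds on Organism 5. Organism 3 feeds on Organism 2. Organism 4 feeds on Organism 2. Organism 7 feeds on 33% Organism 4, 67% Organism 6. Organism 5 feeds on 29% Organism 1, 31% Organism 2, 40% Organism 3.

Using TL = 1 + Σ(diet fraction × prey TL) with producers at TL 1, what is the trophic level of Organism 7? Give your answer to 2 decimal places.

4.74

Organism 2: 1 + 1 = 2
Organism 3: 1 + 2 = 3
Organism 4: 1 + 2 = 3
Organism 5: 1 + (0.29×1 + 0.31×2 + 0.4×3) = 3.11
Organism 6: 1 + 3.11 = 4.11
Organism 7: 1 + (0.33×3 + 0.67×4.11) = 4.7437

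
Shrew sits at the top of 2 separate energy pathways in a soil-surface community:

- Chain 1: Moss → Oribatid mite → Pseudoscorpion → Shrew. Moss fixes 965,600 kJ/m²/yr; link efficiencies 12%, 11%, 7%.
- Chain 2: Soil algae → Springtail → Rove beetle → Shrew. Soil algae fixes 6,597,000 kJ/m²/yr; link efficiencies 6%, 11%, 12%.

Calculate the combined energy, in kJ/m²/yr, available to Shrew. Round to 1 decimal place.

6117.0 kJ/m²/yr

Chain 1: 965600 × 0.12 × 0.11 × 0.07 = 892.2144 kJ/m²/yr
Chain 2: 6597000 × 0.06 × 0.11 × 0.12 = 5224.824 kJ/m²/yr
Total at Shrew: 892.2144 + 5224.824 = 6117.0384 kJ/m²/yr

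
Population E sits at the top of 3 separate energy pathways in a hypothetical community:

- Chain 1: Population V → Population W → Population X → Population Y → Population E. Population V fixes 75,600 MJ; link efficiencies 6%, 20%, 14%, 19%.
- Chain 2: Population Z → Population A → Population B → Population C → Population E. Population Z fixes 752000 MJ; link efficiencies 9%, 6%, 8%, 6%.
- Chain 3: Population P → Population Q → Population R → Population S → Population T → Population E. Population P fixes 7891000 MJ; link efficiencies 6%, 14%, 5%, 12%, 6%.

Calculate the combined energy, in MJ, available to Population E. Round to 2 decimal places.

Chain 1: 75600 × 0.06 × 0.2 × 0.14 × 0.19 = 24.13152 MJ
Chain 2: 752000 × 0.09 × 0.06 × 0.08 × 0.06 = 19.49184 MJ
Chain 3: 7891000 × 0.06 × 0.14 × 0.05 × 0.12 × 0.06 = 23.862384 MJ
Total at Population E: 24.13152 + 19.49184 + 23.862384 = 67.485744 MJ

67.49 MJ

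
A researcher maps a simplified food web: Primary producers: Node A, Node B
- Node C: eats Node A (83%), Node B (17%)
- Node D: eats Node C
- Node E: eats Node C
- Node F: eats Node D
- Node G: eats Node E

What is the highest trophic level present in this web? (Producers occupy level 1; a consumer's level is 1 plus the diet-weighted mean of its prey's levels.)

Node C: 1 + (0.83×1 + 0.17×1) = 2
Node D: 1 + 2 = 3
Node E: 1 + 2 = 3
Node F: 1 + 3 = 4
Node G: 1 + 3 = 4

4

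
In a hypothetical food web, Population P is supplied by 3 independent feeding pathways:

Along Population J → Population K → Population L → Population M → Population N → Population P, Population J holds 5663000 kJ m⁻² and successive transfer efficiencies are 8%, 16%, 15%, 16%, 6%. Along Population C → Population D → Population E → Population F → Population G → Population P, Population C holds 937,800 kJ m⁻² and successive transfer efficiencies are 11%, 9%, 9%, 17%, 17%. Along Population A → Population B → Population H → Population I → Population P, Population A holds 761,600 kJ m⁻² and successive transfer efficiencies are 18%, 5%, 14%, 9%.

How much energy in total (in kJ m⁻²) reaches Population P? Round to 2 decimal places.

214.89 kJ m⁻²

Via Population J: 5663000 × 0.08 × 0.16 × 0.15 × 0.16 × 0.06 = 104.380416 kJ m⁻²
Via Population C: 937800 × 0.11 × 0.09 × 0.09 × 0.17 × 0.17 = 24.14825622 kJ m⁻²
Via Population A: 761600 × 0.18 × 0.05 × 0.14 × 0.09 = 86.36544 kJ m⁻²
Total at Population P: 104.380416 + 24.14825622 + 86.36544 = 214.89411222 kJ m⁻²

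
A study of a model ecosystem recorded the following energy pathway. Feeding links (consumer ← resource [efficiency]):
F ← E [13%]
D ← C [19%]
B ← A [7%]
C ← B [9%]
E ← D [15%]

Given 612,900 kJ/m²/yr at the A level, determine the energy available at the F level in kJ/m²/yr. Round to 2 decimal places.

B: 612900 × 0.07 = 42903 kJ/m²/yr
C: 42903 × 0.09 = 3861.27 kJ/m²/yr
D: 3861.27 × 0.19 = 733.6413 kJ/m²/yr
E: 733.6413 × 0.15 = 110.046195 kJ/m²/yr
F: 110.046195 × 0.13 = 14.30600535 kJ/m²/yr

14.31 kJ/m²/yr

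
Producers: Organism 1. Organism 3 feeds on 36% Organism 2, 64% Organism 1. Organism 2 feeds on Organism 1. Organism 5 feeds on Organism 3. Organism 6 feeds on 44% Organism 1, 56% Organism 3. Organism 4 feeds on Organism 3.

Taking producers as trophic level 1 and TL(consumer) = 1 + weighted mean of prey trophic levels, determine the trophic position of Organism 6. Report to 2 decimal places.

Organism 2: 1 + 1 = 2
Organism 3: 1 + (0.36×2 + 0.64×1) = 2.36
Organism 4: 1 + 2.36 = 3.36
Organism 5: 1 + 2.36 = 3.36
Organism 6: 1 + (0.44×1 + 0.56×2.36) = 2.7616

2.76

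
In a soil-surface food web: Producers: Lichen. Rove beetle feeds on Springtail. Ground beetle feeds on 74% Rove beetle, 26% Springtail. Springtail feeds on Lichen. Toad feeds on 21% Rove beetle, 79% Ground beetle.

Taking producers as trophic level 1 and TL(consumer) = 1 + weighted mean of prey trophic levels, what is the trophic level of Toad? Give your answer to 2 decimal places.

Springtail: 1 + 1 = 2
Rove beetle: 1 + 2 = 3
Ground beetle: 1 + (0.74×3 + 0.26×2) = 3.74
Toad: 1 + (0.21×3 + 0.79×3.74) = 4.5846

4.58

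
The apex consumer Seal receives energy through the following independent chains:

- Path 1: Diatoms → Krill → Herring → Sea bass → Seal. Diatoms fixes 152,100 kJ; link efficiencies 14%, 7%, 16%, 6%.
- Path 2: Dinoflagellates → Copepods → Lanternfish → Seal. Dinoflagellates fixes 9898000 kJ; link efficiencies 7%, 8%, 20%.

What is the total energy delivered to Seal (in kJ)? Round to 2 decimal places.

11100.07 kJ

Path 1: 152100 × 0.14 × 0.07 × 0.16 × 0.06 = 14.309568 kJ
Path 2: 9898000 × 0.07 × 0.08 × 0.2 = 11085.76 kJ
Total at Seal: 14.309568 + 11085.76 = 11100.069568 kJ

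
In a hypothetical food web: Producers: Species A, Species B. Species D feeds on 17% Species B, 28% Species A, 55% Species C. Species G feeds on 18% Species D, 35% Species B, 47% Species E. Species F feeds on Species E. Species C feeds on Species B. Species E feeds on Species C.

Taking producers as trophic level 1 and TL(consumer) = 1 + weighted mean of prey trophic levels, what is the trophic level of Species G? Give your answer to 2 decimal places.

3.22

Species C: 1 + 1 = 2
Species D: 1 + (0.17×1 + 0.28×1 + 0.55×2) = 2.55
Species E: 1 + 2 = 3
Species F: 1 + 3 = 4
Species G: 1 + (0.18×2.55 + 0.35×1 + 0.47×3) = 3.219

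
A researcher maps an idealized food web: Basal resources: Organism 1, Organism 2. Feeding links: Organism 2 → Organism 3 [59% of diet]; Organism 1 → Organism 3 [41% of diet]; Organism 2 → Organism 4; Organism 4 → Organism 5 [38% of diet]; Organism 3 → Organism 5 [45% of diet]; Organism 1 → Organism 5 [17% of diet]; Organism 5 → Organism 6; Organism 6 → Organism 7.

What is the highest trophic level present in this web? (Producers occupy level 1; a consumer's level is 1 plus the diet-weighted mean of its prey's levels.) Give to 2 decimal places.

4.83

Organism 3: 1 + (0.59×1 + 0.41×1) = 2
Organism 4: 1 + 1 = 2
Organism 5: 1 + (0.38×2 + 0.45×2 + 0.17×1) = 2.83
Organism 6: 1 + 2.83 = 3.83
Organism 7: 1 + 3.83 = 4.83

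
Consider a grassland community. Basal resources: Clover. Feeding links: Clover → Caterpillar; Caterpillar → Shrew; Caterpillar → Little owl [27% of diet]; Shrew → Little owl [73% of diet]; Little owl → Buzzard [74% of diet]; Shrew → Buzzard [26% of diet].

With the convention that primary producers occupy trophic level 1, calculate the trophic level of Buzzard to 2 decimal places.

4.54

Caterpillar: 1 + 1 = 2
Shrew: 1 + 2 = 3
Little owl: 1 + (0.27×2 + 0.73×3) = 3.73
Buzzard: 1 + (0.74×3.73 + 0.26×3) = 4.5402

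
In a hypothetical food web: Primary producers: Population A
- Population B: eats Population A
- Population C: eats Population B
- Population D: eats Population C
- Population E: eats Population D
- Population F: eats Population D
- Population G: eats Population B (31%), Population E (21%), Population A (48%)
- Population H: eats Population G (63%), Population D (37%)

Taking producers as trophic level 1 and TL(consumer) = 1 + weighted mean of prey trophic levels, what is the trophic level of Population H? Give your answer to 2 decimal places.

4.46

Population B: 1 + 1 = 2
Population C: 1 + 2 = 3
Population D: 1 + 3 = 4
Population E: 1 + 4 = 5
Population F: 1 + 4 = 5
Population G: 1 + (0.31×2 + 0.21×5 + 0.48×1) = 3.15
Population H: 1 + (0.63×3.15 + 0.37×4) = 4.4645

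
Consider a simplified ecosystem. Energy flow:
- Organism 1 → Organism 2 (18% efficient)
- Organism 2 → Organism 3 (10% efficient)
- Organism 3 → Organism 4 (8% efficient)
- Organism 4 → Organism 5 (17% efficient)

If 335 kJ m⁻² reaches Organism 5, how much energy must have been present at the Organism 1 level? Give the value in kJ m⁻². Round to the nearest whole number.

1368464 kJ m⁻²

Cumulative transfer efficiency: 0.18 × 0.1 × 0.08 × 0.17 = 0.0002448
Organism 1 energy = 335 / 0.0002448 = 1368464 kJ m⁻²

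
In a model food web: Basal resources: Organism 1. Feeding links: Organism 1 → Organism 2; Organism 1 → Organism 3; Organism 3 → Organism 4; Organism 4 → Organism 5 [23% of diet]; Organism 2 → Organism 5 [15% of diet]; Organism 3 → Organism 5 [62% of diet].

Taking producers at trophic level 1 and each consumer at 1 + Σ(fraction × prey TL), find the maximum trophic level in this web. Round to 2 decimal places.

3.23

Organism 2: 1 + 1 = 2
Organism 3: 1 + 1 = 2
Organism 4: 1 + 2 = 3
Organism 5: 1 + (0.23×3 + 0.15×2 + 0.62×2) = 3.23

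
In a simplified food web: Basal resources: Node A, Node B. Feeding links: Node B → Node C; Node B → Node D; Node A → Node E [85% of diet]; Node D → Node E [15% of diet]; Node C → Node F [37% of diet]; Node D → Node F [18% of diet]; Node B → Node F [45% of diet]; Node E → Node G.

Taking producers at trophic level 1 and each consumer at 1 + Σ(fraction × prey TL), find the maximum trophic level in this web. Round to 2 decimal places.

3.15

Node C: 1 + 1 = 2
Node D: 1 + 1 = 2
Node E: 1 + (0.85×1 + 0.15×2) = 2.15
Node F: 1 + (0.37×2 + 0.18×2 + 0.45×1) = 2.55
Node G: 1 + 2.15 = 3.15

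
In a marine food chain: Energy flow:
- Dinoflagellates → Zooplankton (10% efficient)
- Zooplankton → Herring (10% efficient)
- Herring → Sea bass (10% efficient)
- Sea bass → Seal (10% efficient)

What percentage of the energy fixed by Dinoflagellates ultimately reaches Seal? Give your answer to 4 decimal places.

0.0100%

Product of link efficiencies: 0.1 × 0.1 × 0.1 × 0.1 = 0.0001
As a percentage: 0.0001 × 100 = 0.0100%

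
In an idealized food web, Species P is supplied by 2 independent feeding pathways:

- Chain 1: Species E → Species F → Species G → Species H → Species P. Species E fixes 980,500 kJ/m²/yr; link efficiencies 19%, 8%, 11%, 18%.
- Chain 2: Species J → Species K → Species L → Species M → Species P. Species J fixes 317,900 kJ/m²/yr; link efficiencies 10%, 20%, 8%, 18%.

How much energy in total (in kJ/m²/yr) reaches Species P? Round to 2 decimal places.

386.65 kJ/m²/yr

Chain 1: 980500 × 0.19 × 0.08 × 0.11 × 0.18 = 295.09128 kJ/m²/yr
Chain 2: 317900 × 0.1 × 0.2 × 0.08 × 0.18 = 91.5552 kJ/m²/yr
Total at Species P: 295.09128 + 91.5552 = 386.64648 kJ/m²/yr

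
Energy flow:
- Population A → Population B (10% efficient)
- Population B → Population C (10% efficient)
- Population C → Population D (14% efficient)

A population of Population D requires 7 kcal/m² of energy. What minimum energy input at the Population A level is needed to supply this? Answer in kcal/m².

Cumulative transfer efficiency: 0.1 × 0.1 × 0.14 = 0.0014
Population A energy = 7 / 0.0014 = 5000 kcal/m²

5000 kcal/m²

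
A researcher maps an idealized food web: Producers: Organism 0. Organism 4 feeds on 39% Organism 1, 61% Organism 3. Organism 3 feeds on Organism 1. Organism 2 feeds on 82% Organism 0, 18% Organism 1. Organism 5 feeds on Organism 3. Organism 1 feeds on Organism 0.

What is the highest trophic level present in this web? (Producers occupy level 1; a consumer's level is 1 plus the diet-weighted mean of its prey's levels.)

Organism 1: 1 + 1 = 2
Organism 2: 1 + (0.82×1 + 0.18×2) = 2.18
Organism 3: 1 + 2 = 3
Organism 4: 1 + (0.39×2 + 0.61×3) = 3.61
Organism 5: 1 + 3 = 4

4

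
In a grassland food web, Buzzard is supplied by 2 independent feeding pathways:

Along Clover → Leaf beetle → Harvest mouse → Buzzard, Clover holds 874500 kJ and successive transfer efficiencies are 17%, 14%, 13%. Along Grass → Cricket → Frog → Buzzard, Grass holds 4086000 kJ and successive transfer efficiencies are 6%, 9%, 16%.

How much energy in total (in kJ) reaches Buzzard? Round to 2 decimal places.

6236.01 kJ

Via Clover: 874500 × 0.17 × 0.14 × 0.13 = 2705.703 kJ
Via Grass: 4086000 × 0.06 × 0.09 × 0.16 = 3530.304 kJ
Total at Buzzard: 2705.703 + 3530.304 = 6236.007 kJ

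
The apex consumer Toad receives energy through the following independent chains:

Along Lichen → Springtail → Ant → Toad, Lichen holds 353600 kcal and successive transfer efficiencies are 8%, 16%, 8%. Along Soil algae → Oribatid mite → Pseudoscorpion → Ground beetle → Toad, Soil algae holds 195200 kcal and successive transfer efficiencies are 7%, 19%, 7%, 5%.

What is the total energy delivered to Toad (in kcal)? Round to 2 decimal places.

Via Lichen: 353600 × 0.08 × 0.16 × 0.08 = 362.0864 kcal
Via Soil algae: 195200 × 0.07 × 0.19 × 0.07 × 0.05 = 9.08656 kcal
Total at Toad: 362.0864 + 9.08656 = 371.17296 kcal

371.17 kcal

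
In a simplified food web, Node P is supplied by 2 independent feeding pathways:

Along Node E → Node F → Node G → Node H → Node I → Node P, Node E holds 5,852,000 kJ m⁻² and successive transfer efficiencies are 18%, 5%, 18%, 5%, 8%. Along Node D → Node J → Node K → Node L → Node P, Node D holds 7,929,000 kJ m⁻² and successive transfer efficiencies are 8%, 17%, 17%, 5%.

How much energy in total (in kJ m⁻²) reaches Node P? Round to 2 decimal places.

Via Node E: 5852000 × 0.18 × 0.05 × 0.18 × 0.05 × 0.08 = 37.92096 kJ m⁻²
Via Node D: 7929000 × 0.08 × 0.17 × 0.17 × 0.05 = 916.5924 kJ m⁻²
Total at Node P: 37.92096 + 916.5924 = 954.51336 kJ m⁻²

954.51 kJ m⁻²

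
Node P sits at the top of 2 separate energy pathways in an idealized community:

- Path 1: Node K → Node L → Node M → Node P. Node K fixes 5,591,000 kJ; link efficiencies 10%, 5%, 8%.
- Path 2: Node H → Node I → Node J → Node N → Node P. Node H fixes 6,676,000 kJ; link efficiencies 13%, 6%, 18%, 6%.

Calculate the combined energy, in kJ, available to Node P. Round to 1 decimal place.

Path 1: 5591000 × 0.1 × 0.05 × 0.08 = 2236.4 kJ
Path 2: 6676000 × 0.13 × 0.06 × 0.18 × 0.06 = 562.38624 kJ
Total at Node P: 2236.4 + 562.38624 = 2798.78624 kJ

2798.8 kJ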